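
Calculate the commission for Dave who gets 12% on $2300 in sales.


Convert rate to decimal:
12% = 0.12
Multiply by sales:
$2300 x 0.12 = $276

$276


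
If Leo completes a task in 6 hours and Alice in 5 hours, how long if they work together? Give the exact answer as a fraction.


Leo's rate: 1/6 of the job per hour
Alice's rate: 1/5 of the job per hour
Combined rate: 1/6 + 1/5 = 11/30 per hour
Time = 1 / (11/30) = 30/11 hours (≈ 2.73 hours)

30/11 hours


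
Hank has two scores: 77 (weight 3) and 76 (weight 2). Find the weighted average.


Weighted sum:
3 x 77 + 2 x 76 = 383
Total weight:
3 + 2 = 5
Weighted average:
383 / 5 = 76.6

76.6


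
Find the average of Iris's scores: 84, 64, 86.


Add the scores:
84 + 64 + 86 = 234
Divide by the number of tests:
234 / 3 = 78

78


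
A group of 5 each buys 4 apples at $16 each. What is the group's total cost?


Cost per person:
4 x $16 = $64
Group total:
5 x $64 = $320

$320


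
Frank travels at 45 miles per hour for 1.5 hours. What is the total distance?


Use the formula: distance = speed x time
Speed = 45 mph, Time = 1.5 hours
45 x 1.5 = 67.5 miles

67.5 miles


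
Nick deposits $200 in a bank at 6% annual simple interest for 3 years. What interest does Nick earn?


Use the formula I = P x R x T / 100
P x R x T = 200 x 6 x 3 = 3600
I = 3600 / 100 = $36

$36


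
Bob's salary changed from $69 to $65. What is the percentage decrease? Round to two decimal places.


Find the absolute change:
|65 - 69| = 4
Divide by original and multiply by 100:
4 / 69 x 100 = 5.7971...% ≈ 5.8%

5.8%


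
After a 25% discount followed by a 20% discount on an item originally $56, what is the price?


First discount:
25% of $56 = $14
Price after first discount:
$56 - $14 = $42
Second discount:
20% of $42 = $8.40
Final price:
$42 - $8.40 = $33.60

$33.60


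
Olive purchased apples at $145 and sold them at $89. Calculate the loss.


Selling price = $89
Cost price = $145
Loss = cost price - selling price:
Loss = $145 - $89 = $56

$56


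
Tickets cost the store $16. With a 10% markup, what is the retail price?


Calculate the markup amount:
10% of $16 = $1.60
Add to cost:
$16 + $1.60 = $17.60

$17.60


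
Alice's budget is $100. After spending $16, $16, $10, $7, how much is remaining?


Add up expenses:
$16 + $16 + $10 + $7 = $49
Subtract from budget:
$100 - $49 = $51

$51


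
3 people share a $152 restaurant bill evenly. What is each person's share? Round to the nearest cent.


Total bill: $152
Number of people: 3
Each pays: $152 / 3 = $50.6666... ≈ $50.67

$50.67


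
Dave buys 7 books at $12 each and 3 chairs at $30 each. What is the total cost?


Cost of books:
7 x $12 = $84
Cost of chairs:
3 x $30 = $90
Add both:
$84 + $90 = $174

$174


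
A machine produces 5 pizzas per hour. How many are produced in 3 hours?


Production rate: 5 pizzas per hour
Time: 3 hours
Total: 5 x 3 = 15 pizzas

15 pizzas


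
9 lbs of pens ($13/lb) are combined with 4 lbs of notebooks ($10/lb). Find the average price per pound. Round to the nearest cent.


Cost of pens:
9 x $13 = $117
Cost of notebooks:
4 x $10 = $40
Total cost: $117 + $40 = $157
Total weight: 13 lbs
Average: $157 / 13 = $12.0769... ≈ $12.08/lb

$12.08/lb


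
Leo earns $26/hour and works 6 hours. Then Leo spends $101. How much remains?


Calculate earnings:
6 x $26 = $156
Subtract spending:
$156 - $101 = $55

$55


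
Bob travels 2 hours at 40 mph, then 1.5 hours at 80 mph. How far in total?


Leg 1 distance:
40 x 2 = 80 miles
Leg 2 distance:
80 x 1.5 = 120 miles
Total distance:
80 + 120 = 200 miles

200 miles


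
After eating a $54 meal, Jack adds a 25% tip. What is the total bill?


Calculate the tip:
25% of $54 = $13.50
Add tip to meal cost:
$54 + $13.50 = $67.50

$67.50


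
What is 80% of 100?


Convert percentage to decimal:
80% = 0.8
Multiply:
100 x 0.8 = 80

80


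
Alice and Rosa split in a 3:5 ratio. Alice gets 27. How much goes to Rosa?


Find the multiplier:
27 / 3 = 9
Apply to Rosa's share:
5 x 9 = 45

45


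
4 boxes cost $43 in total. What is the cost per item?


Total cost: $43
Number of items: 4
Unit price: $43 / 4 = $10.75

$10.75


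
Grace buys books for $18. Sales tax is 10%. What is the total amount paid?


Calculate the tax:
10% of $18 = $1.80
Add tax to price:
$18 + $1.80 = $19.80

$19.80


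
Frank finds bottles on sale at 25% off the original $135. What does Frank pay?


Calculate the discount amount:
25% of $135 = $33.75
Subtract from original:
$135 - $33.75 = $101.25

$101.25


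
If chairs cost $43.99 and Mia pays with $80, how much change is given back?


Start with the amount paid:
$80
Subtract the price:
$80 - $43.99 = $36.01

$36.01


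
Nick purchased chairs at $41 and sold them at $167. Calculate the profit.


Selling price = $167
Cost price = $41
Profit = selling price - cost price:
Profit = $167 - $41 = $126

$126


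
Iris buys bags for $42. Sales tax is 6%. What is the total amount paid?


Calculate the tax:
6% of $42 = $2.52
Add tax to price:
$42 + $2.52 = $44.52

$44.52


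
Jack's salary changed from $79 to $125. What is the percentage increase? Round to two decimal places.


Find the absolute change:
|125 - 79| = 46
Divide by original and multiply by 100:
46 / 79 x 100 = 58.2278...% ≈ 58.23%

58.23%


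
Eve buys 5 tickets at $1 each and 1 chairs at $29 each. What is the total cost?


Cost of tickets:
5 x $1 = $5
Cost of chairs:
1 x $29 = $29
Add both:
$5 + $29 = $34

$34


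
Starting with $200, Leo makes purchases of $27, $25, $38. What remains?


Add up expenses:
$27 + $25 + $38 = $90
Subtract from budget:
$200 - $90 = $110

$110


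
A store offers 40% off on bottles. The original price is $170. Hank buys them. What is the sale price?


Calculate the discount amount:
40% of $170 = $68
Subtract from original:
$170 - $68 = $102

$102


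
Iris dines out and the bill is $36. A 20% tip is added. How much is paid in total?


Calculate the tip:
20% of $36 = $7.20
Add tip to meal cost:
$36 + $7.20 = $43.20

$43.20


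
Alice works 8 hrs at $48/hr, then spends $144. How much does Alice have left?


Calculate earnings:
8 x $48 = $384
Subtract spending:
$384 - $144 = $240

$240


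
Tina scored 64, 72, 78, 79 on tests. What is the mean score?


Add the scores:
64 + 72 + 78 + 79 = 293
Divide by the number of tests:
293 / 4 = 73.25

73.25


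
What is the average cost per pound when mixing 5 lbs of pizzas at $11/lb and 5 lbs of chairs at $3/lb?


Cost of pizzas:
5 x $11 = $55
Cost of chairs:
5 x $3 = $15
Total cost: $55 + $15 = $70
Total weight: 10 lbs
Average: $70 / 10 = $7/lb

$7/lb


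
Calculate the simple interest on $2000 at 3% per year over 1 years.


Use the formula I = P x R x T / 100
P x R x T = 2000 x 3 x 1 = 6000
I = 6000 / 100 = $60

$60


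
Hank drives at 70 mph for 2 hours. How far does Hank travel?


Use the formula: distance = speed x time
Speed = 70 mph, Time = 2 hours
70 x 2 = 140 miles

140 miles


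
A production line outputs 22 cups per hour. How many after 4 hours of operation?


Production rate: 22 cups per hour
Time: 4 hours
Total: 22 x 4 = 88 cups

88 cups


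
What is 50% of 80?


Convert percentage to decimal:
50% = 0.5
Multiply:
80 x 0.5 = 40

40


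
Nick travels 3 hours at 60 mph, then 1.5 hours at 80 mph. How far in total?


Leg 1 distance:
60 x 3 = 180 miles
Leg 2 distance:
80 x 1.5 = 120 miles
Total distance:
180 + 120 = 300 miles

300 miles


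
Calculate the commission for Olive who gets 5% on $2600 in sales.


Convert rate to decimal:
5% = 0.05
Multiply by sales:
$2600 x 0.05 = $130

$130


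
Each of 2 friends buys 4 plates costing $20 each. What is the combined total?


Cost per person:
4 x $20 = $80
Group total:
2 x $80 = $160

$160


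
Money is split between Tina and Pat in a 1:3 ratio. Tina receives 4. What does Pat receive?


Find the multiplier:
4 / 1 = 4
Apply to Pat's share:
3 x 4 = 12

12


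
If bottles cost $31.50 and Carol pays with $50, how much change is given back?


Start with the amount paid:
$50
Subtract the price:
$50 - $31.50 = $18.50

$18.50


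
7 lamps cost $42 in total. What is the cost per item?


Total cost: $42
Number of items: 7
Unit price: $42 / 7 = $6

$6


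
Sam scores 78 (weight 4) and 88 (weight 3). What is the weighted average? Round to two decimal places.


Weighted sum:
4 x 78 + 3 x 88 = 576
Total weight:
4 + 3 = 7
Weighted average:
576 / 7 = 82.2857... ≈ 82.29

82.29


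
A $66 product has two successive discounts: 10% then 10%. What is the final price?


First discount:
10% of $66 = $6.60
Price after first discount:
$66 - $6.60 = $59.40
Second discount:
10% of $59.40 = $5.94
Final price:
$59.40 - $5.94 = $53.46

$53.46


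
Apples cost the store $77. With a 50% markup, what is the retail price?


Calculate the markup amount:
50% of $77 = $38.50
Add to cost:
$77 + $38.50 = $115.50

$115.50


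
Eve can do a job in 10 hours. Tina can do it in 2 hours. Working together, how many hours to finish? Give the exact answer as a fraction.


Eve's rate: 1/10 of the job per hour
Tina's rate: 1/2 of the job per hour
Combined rate: 1/10 + 1/2 = 3/5 per hour
Time = 1 / (3/5) = 5/3 hours (≈ 1.67 hours)

5/3 hours


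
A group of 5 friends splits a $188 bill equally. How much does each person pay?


Total bill: $188
Number of people: 5
Each pays: $188 / 5 = $37.60

$37.60


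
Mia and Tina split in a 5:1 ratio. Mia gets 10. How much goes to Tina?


Find the multiplier:
10 / 5 = 2
Apply to Tina's share:
1 x 2 = 2

2


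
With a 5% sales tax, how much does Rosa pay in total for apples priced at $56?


Calculate the tax:
5% of $56 = $2.80
Add tax to price:
$56 + $2.80 = $58.80

$58.80


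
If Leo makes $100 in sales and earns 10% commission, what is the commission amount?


Convert rate to decimal:
10% = 0.1
Multiply by sales:
$100 x 0.1 = $10

$10


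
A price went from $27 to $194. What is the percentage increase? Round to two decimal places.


Find the absolute change:
|194 - 27| = 167
Divide by original and multiply by 100:
167 / 27 x 100 = 618.5185...% ≈ 618.52%

618.52%


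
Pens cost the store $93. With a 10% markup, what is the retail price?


Calculate the markup amount:
10% of $93 = $9.30
Add to cost:
$93 + $9.30 = $102.30

$102.30


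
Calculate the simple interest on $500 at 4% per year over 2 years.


Use the formula I = P x R x T / 100
P x R x T = 500 x 4 x 2 = 4000
I = 4000 / 100 = $40

$40


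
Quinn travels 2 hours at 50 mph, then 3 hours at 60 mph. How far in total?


Leg 1 distance:
50 x 2 = 100 miles
Leg 2 distance:
60 x 3 = 180 miles
Total distance:
100 + 180 = 280 miles

280 miles


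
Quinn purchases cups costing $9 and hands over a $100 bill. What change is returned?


Start with the amount paid:
$100
Subtract the price:
$100 - $9 = $91

$91


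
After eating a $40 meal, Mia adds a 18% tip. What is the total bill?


Calculate the tip:
18% of $40 = $7.20
Add tip to meal cost:
$40 + $7.20 = $47.20

$47.20


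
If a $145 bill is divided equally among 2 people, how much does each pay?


Total bill: $145
Number of people: 2
Each pays: $145 / 2 = $72.50

$72.50


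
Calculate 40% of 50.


Convert percentage to decimal:
40% = 0.4
Multiply:
50 x 0.4 = 20

20


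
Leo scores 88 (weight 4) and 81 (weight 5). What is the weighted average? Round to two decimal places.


Weighted sum:
4 x 88 + 5 x 81 = 757
Total weight:
4 + 5 = 9
Weighted average:
757 / 9 = 84.1111... ≈ 84.11

84.11


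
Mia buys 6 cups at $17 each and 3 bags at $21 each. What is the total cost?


Cost of cups:
6 x $17 = $102
Cost of bags:
3 x $21 = $63
Add both:
$102 + $63 = $165

$165


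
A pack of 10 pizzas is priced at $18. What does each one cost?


Total cost: $18
Number of items: 10
Unit price: $18 / 10 = $1.80

$1.80


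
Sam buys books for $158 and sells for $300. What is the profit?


Selling price = $300
Cost price = $158
Profit = selling price - cost price:
Profit = $300 - $158 = $142

$142


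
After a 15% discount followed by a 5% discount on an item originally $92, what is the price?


First discount:
15% of $92 = $13.80
Price after first discount:
$92 - $13.80 = $78.20
Second discount:
5% of $78.20 = $3.91
Final price:
$78.20 - $3.91 = $74.29

$74.29


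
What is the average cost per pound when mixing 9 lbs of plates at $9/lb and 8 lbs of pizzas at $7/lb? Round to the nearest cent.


Cost of plates:
9 x $9 = $81
Cost of pizzas:
8 x $7 = $56
Total cost: $81 + $56 = $137
Total weight: 17 lbs
Average: $137 / 17 = $8.0588... ≈ $8.06/lb

$8.06/lb


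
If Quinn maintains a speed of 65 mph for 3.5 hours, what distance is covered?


Use the formula: distance = speed x time
Speed = 65 mph, Time = 3.5 hours
65 x 3.5 = 227.5 miles

227.5 miles


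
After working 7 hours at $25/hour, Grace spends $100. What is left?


Calculate earnings:
7 x $25 = $175
Subtract spending:
$175 - $100 = $75

$75


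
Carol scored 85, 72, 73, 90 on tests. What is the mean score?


Add the scores:
85 + 72 + 73 + 90 = 320
Divide by the number of tests:
320 / 4 = 80

80


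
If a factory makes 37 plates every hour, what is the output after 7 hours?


Production rate: 37 plates per hour
Time: 7 hours
Total: 37 x 7 = 259 plates

259 plates


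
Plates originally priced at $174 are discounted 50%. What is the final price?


Calculate the discount amount:
50% of $174 = $87
Subtract from original:
$174 - $87 = $87

$87


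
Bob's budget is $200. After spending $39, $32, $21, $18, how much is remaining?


Add up expenses:
$39 + $32 + $21 + $18 = $110
Subtract from budget:
$200 - $110 = $90

$90


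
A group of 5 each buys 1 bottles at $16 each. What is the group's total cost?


Cost per person:
1 x $16 = $16
Group total:
5 x $16 = $80

$80


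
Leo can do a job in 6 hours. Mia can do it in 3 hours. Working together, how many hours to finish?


Leo's rate: 1/6 of the job per hour
Mia's rate: 1/3 of the job per hour
Combined rate: 1/6 + 1/3 = 1/2 per hour
Time = 1 / (1/2) = 2 hours

2 hours


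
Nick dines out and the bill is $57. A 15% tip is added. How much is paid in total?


Calculate the tip:
15% of $57 = $8.55
Add tip to meal cost:
$57 + $8.55 = $65.55

$65.55


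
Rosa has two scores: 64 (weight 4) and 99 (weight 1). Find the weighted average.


Weighted sum:
4 x 64 + 1 x 99 = 355
Total weight:
4 + 1 = 5
Weighted average:
355 / 5 = 71

71


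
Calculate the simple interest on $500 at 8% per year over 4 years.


Use the formula I = P x R x T / 100
P x R x T = 500 x 8 x 4 = 16000
I = 16000 / 100 = $160

$160


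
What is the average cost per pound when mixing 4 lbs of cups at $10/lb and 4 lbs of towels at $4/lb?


Cost of cups:
4 x $10 = $40
Cost of towels:
4 x $4 = $16
Total cost: $40 + $16 = $56
Total weight: 8 lbs
Average: $56 / 8 = $7/lb

$7/lb


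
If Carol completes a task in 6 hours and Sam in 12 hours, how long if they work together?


Carol's rate: 1/6 of the job per hour
Sam's rate: 1/12 of the job per hour
Combined rate: 1/6 + 1/12 = 1/4 per hour
Time = 1 / (1/4) = 4 hours

4 hours


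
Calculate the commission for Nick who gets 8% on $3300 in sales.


Convert rate to decimal:
8% = 0.08
Multiply by sales:
$3300 x 0.08 = $264

$264


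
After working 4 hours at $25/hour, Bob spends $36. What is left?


Calculate earnings:
4 x $25 = $100
Subtract spending:
$100 - $36 = $64

$64


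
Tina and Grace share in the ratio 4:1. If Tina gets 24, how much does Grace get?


Find the multiplier:
24 / 4 = 6
Apply to Grace's share:
1 x 6 = 6

6


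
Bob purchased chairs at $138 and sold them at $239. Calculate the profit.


Selling price = $239
Cost price = $138
Profit = selling price - cost price:
Profit = $239 - $138 = $101

$101


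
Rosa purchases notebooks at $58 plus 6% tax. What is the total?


Calculate the tax:
6% of $58 = $3.48
Add tax to price:
$58 + $3.48 = $61.48

$61.48


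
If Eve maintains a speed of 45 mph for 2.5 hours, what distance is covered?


Use the formula: distance = speed x time
Speed = 45 mph, Time = 2.5 hours
45 x 2.5 = 112.5 miles

112.5 miles


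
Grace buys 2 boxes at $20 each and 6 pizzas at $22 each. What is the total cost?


Cost of boxes:
2 x $20 = $40
Cost of pizzas:
6 x $22 = $132
Add both:
$40 + $132 = $172

$172


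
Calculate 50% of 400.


Convert percentage to decimal:
50% = 0.5
Multiply:
400 x 0.5 = 200

200


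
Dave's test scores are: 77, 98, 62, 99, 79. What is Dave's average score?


Add the scores:
77 + 98 + 62 + 99 + 79 = 415
Divide by the number of tests:
415 / 5 = 83

83


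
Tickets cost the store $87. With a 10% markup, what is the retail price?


Calculate the markup amount:
10% of $87 = $8.70
Add to cost:
$87 + $8.70 = $95.70

$95.70


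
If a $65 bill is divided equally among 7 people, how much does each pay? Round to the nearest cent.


Total bill: $65
Number of people: 7
Each pays: $65 / 7 = $9.2857... ≈ $9.29

$9.29


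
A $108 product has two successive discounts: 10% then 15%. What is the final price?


First discount:
10% of $108 = $10.80
Price after first discount:
$108 - $10.80 = $97.20
Second discount:
15% of $97.20 = $14.58
Final price:
$97.20 - $14.58 = $82.62

$82.62


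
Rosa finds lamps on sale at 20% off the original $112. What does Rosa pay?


Calculate the discount amount:
20% of $112 = $22.40
Subtract from original:
$112 - $22.40 = $89.60

$89.60


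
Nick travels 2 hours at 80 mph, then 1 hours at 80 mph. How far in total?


Leg 1 distance:
80 x 2 = 160 miles
Leg 2 distance:
80 x 1 = 80 miles
Total distance:
160 + 80 = 240 miles

240 miles


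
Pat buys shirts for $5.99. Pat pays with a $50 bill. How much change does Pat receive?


Start with the amount paid:
$50
Subtract the price:
$50 - $5.99 = $44.01

$44.01


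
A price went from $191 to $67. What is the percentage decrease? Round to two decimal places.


Find the absolute change:
|67 - 191| = 124
Divide by original and multiply by 100:
124 / 191 x 100 = 64.9214...% ≈ 64.92%

64.92%


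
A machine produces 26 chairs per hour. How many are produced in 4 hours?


Production rate: 26 chairs per hour
Time: 4 hours
Total: 26 x 4 = 104 chairs

104 chairs


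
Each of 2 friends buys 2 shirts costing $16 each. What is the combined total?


Cost per person:
2 x $16 = $32
Group total:
2 x $32 = $64

$64


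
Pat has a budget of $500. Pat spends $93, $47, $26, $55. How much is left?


Add up expenses:
$93 + $47 + $26 + $55 = $221
Subtract from budget:
$500 - $221 = $279

$279


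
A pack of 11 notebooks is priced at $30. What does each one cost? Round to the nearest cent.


Total cost: $30
Number of items: 11
Unit price: $30 / 11 = $2.7272... ≈ $2.73

$2.73


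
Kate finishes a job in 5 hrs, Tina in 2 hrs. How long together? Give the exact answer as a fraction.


Kate's rate: 1/5 of the job per hour
Tina's rate: 1/2 of the job per hour
Combined rate: 1/5 + 1/2 = 7/10 per hour
Time = 1 / (7/10) = 10/7 hours (≈ 1.43 hours)

10/7 hours


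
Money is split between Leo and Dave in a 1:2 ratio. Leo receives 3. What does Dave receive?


Find the multiplier:
3 / 1 = 3
Apply to Dave's share:
2 x 3 = 6

6


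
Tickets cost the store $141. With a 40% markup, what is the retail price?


Calculate the markup amount:
40% of $141 = $56.40
Add to cost:
$141 + $56.40 = $197.40

$197.40


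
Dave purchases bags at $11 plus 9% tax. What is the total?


Calculate the tax:
9% of $11 = $0.99
Add tax to price:
$11 + $0.99 = $11.99

$11.99


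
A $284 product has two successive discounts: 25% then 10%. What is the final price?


First discount:
25% of $284 = $71
Price after first discount:
$284 - $71 = $213
Second discount:
10% of $213 = $21.30
Final price:
$213 - $21.30 = $191.70

$191.70


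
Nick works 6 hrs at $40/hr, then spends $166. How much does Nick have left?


Calculate earnings:
6 x $40 = $240
Subtract spending:
$240 - $166 = $74

$74


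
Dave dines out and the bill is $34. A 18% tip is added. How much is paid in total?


Calculate the tip:
18% of $34 = $6.12
Add tip to meal cost:
$34 + $6.12 = $40.12

$40.12


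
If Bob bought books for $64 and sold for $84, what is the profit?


Selling price = $84
Cost price = $64
Profit = selling price - cost price:
Profit = $84 - $64 = $20

$20


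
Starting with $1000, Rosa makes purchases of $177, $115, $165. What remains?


Add up expenses:
$177 + $115 + $165 = $457
Subtract from budget:
$1000 - $457 = $543

$543


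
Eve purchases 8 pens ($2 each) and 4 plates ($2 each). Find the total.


Cost of pens:
8 x $2 = $16
Cost of plates:
4 x $2 = $8
Add both:
$16 + $8 = $24

$24


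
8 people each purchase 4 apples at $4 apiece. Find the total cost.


Cost per person:
4 x $4 = $16
Group total:
8 x $16 = $128

$128


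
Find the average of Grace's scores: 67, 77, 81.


Add the scores:
67 + 77 + 81 = 225
Divide by the number of tests:
225 / 3 = 75

75


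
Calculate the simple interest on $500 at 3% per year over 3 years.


Use the formula I = P x R x T / 100
P x R x T = 500 x 3 x 3 = 4500
I = 4500 / 100 = $45

$45


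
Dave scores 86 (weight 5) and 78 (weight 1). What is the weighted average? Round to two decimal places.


Weighted sum:
5 x 86 + 1 x 78 = 508
Total weight:
5 + 1 = 6
Weighted average:
508 / 6 = 84.6666... ≈ 84.67

84.67


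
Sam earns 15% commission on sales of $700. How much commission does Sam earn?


Convert rate to decimal:
15% = 0.15
Multiply by sales:
$700 x 0.15 = $105

$105


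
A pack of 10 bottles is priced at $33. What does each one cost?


Total cost: $33
Number of items: 10
Unit price: $33 / 10 = $3.30

$3.30


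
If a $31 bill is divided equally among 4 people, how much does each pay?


Total bill: $31
Number of people: 4
Each pays: $31 / 4 = $7.75

$7.75


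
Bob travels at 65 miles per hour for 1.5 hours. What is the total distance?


Use the formula: distance = speed x time
Speed = 65 mph, Time = 1.5 hours
65 x 1.5 = 97.5 miles

97.5 miles


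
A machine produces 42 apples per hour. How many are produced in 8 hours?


Production rate: 42 apples per hour
Time: 8 hours
Total: 42 x 8 = 336 apples

336 apples


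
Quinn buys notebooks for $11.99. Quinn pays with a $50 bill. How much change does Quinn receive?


Start with the amount paid:
$50
Subtract the price:
$50 - $11.99 = $38.01

$38.01


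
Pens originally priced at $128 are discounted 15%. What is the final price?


Calculate the discount amount:
15% of $128 = $19.20
Subtract from original:
$128 - $19.20 = $108.80

$108.80


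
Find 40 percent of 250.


Convert percentage to decimal:
40% = 0.4
Multiply:
250 x 0.4 = 100

100


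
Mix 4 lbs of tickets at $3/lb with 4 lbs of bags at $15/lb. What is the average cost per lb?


Cost of tickets:
4 x $3 = $12
Cost of bags:
4 x $15 = $60
Total cost: $12 + $60 = $72
Total weight: 8 lbs
Average: $72 / 8 = $9/lb

$9/lb


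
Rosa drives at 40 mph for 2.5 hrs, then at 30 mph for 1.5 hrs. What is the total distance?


Leg 1 distance:
40 x 2.5 = 100 miles
Leg 2 distance:
30 x 1.5 = 45 miles
Total distance:
100 + 45 = 145 miles

145 miles


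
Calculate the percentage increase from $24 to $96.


Find the absolute change:
|96 - 24| = 72
Divide by original and multiply by 100:
72 / 24 x 100 = 300%

300%


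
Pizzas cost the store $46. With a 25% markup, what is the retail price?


Calculate the markup amount:
25% of $46 = $11.50
Add to cost:
$46 + $11.50 = $57.50

$57.50


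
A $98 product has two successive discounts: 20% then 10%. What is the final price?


First discount:
20% of $98 = $19.60
Price after first discount:
$98 - $19.60 = $78.40
Second discount:
10% of $78.40 = $7.84
Final price:
$78.40 - $7.84 = $70.56

$70.56


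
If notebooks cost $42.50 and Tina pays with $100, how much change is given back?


Start with the amount paid:
$100
Subtract the price:
$100 - $42.50 = $57.50

$57.50


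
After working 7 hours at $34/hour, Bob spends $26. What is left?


Calculate earnings:
7 x $34 = $238
Subtract spending:
$238 - $26 = $212

$212


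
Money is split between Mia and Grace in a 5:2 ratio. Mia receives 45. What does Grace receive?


Find the multiplier:
45 / 5 = 9
Apply to Grace's share:
2 x 9 = 18

18


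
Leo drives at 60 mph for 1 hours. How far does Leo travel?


Use the formula: distance = speed x time
Speed = 60 mph, Time = 1 hours
60 x 1 = 60 miles

60 miles


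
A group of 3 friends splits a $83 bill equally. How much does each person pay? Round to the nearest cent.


Total bill: $83
Number of people: 3
Each pays: $83 / 3 = $27.6666... ≈ $27.67

$27.67


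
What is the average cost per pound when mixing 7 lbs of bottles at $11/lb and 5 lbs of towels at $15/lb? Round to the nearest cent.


Cost of bottles:
7 x $11 = $77
Cost of towels:
5 x $15 = $75
Total cost: $77 + $75 = $152
Total weight: 12 lbs
Average: $152 / 12 = $12.6666... ≈ $12.67/lb

$12.67/lb


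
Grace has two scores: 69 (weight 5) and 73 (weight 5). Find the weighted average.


Weighted sum:
5 x 69 + 5 x 73 = 710
Total weight:
5 + 5 = 10
Weighted average:
710 / 10 = 71

71


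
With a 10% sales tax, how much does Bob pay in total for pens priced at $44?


Calculate the tax:
10% of $44 = $4.40
Add tax to price:
$44 + $4.40 = $48.40

$48.40


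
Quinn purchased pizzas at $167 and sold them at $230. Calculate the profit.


Selling price = $230
Cost price = $167
Profit = selling price - cost price:
Profit = $230 - $167 = $63

$63


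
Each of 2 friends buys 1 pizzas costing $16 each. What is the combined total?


Cost per person:
1 x $16 = $16
Group total:
2 x $16 = $32

$32


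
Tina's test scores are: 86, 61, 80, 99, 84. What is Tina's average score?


Add the scores:
86 + 61 + 80 + 99 + 84 = 410
Divide by the number of tests:
410 / 5 = 82

82


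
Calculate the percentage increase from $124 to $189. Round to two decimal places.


Find the absolute change:
|189 - 124| = 65
Divide by original and multiply by 100:
65 / 124 x 100 = 52.4193...% ≈ 52.42%

52.42%


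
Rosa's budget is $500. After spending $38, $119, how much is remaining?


Add up expenses:
$38 + $119 = $157
Subtract from budget:
$500 - $157 = $343

$343


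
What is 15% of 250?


Convert percentage to decimal:
15% = 0.15
Multiply:
250 x 0.15 = 37.5

37.5


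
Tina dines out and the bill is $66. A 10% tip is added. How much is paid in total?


Calculate the tip:
10% of $66 = $6.60
Add tip to meal cost:
$66 + $6.60 = $72.60

$72.60


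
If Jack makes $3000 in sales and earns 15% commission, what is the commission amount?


Convert rate to decimal:
15% = 0.15
Multiply by sales:
$3000 x 0.15 = $450

$450


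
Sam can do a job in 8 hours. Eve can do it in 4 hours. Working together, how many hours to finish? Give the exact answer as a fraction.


Sam's rate: 1/8 of the job per hour
Eve's rate: 1/4 of the job per hour
Combined rate: 1/8 + 1/4 = 3/8 per hour
Time = 1 / (3/8) = 8/3 hours (≈ 2.67 hours)

8/3 hours


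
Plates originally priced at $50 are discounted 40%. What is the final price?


Calculate the discount amount:
40% of $50 = $20
Subtract from original:
$50 - $20 = $30

$30


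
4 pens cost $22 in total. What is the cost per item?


Total cost: $22
Number of items: 4
Unit price: $22 / 4 = $5.50

$5.50


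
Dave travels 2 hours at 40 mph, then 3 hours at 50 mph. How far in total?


Leg 1 distance:
40 x 2 = 80 miles
Leg 2 distance:
50 x 3 = 150 miles
Total distance:
80 + 150 = 230 miles

230 miles


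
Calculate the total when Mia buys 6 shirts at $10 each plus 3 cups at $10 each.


Cost of shirts:
6 x $10 = $60
Cost of cups:
3 x $10 = $30
Add both:
$60 + $30 = $90

$90


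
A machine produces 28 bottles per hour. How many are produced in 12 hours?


Production rate: 28 bottles per hour
Time: 12 hours
Total: 28 x 12 = 336 bottles

336 bottles


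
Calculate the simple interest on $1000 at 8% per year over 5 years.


Use the formula I = P x R x T / 100
P x R x T = 1000 x 8 x 5 = 40000
I = 40000 / 100 = $400

$400


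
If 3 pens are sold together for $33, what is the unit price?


Total cost: $33
Number of items: 3
Unit price: $33 / 3 = $11

$11


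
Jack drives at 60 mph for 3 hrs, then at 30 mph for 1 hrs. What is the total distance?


Leg 1 distance:
60 x 3 = 180 miles
Leg 2 distance:
30 x 1 = 30 miles
Total distance:
180 + 30 = 210 miles

210 miles


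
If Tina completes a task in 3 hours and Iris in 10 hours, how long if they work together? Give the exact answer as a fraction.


Tina's rate: 1/3 of the job per hour
Iris's rate: 1/10 of the job per hour
Combined rate: 1/3 + 1/10 = 13/30 per hour
Time = 1 / (13/30) = 30/13 hours (≈ 2.31 hours)

30/13 hours


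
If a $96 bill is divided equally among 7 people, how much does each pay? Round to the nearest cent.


Total bill: $96
Number of people: 7
Each pays: $96 / 7 = $13.7142... ≈ $13.71

$13.71


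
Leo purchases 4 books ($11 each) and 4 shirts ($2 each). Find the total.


Cost of books:
4 x $11 = $44
Cost of shirts:
4 x $2 = $8
Add both:
$44 + $8 = $52

$52


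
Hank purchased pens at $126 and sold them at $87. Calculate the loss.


Selling price = $87
Cost price = $126
Loss = cost price - selling price:
Loss = $126 - $87 = $39

$39


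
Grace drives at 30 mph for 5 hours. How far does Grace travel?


Use the formula: distance = speed x time
Speed = 30 mph, Time = 5 hours
30 x 5 = 150 miles

150 miles


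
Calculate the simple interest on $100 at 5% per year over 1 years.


Use the formula I = P x R x T / 100
P x R x T = 100 x 5 x 1 = 500
I = 500 / 100 = $5

$5


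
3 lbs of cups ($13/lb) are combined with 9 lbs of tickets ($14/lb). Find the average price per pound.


Cost of cups:
3 x $13 = $39
Cost of tickets:
9 x $14 = $126
Total cost: $39 + $126 = $165
Total weight: 12 lbs
Average: $165 / 12 = $13.75/lb

$13.75/lb


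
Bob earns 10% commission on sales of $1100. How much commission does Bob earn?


Convert rate to decimal:
10% = 0.1
Multiply by sales:
$1100 x 0.1 = $110

$110


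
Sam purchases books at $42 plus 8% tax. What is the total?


Calculate the tax:
8% of $42 = $3.36
Add tax to price:
$42 + $3.36 = $45.36

$45.36


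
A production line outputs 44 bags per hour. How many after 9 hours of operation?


Production rate: 44 bags per hour
Time: 9 hours
Total: 44 x 9 = 396 bags

396 bags


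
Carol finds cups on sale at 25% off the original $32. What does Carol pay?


Calculate the discount amount:
25% of $32 = $8
Subtract from original:
$32 - $8 = $24

$24


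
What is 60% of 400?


Convert percentage to decimal:
60% = 0.6
Multiply:
400 x 0.6 = 240

240


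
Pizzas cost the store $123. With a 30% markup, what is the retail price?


Calculate the markup amount:
30% of $123 = $36.90
Add to cost:
$123 + $36.90 = $159.90

$159.90


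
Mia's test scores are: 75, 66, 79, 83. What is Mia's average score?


Add the scores:
75 + 66 + 79 + 83 = 303
Divide by the number of tests:
303 / 4 = 75.75

75.75


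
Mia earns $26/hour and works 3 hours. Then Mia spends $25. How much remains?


Calculate earnings:
3 x $26 = $78
Subtract spending:
$78 - $25 = $53

$53


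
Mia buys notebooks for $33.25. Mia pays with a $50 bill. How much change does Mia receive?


Start with the amount paid:
$50
Subtract the price:
$50 - $33.25 = $16.75

$16.75


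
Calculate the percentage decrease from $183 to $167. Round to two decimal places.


Find the absolute change:
|167 - 183| = 16
Divide by original and multiply by 100:
16 / 183 x 100 = 8.7431...% ≈ 8.74%

8.74%


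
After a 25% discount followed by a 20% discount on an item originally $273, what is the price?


First discount:
25% of $273 = $68.25
Price after first discount:
$273 - $68.25 = $204.75
Second discount:
20% of $204.75 = $40.95
Final price:
$204.75 - $40.95 = $163.80

$163.80


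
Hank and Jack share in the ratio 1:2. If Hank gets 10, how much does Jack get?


Find the multiplier:
10 / 1 = 10
Apply to Jack's share:
2 x 10 = 20

20


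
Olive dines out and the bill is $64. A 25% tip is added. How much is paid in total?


Calculate the tip:
25% of $64 = $16
Add tip to meal cost:
$64 + $16 = $80

$80


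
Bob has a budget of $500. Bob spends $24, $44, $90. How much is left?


Add up expenses:
$24 + $44 + $90 = $158
Subtract from budget:
$500 - $158 = $342

$342


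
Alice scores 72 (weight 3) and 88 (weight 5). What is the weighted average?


Weighted sum:
3 x 72 + 5 x 88 = 656
Total weight:
3 + 5 = 8
Weighted average:
656 / 8 = 82

82


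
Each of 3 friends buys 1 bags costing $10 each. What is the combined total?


Cost per person:
1 x $10 = $10
Group total:
3 x $10 = $30

$30


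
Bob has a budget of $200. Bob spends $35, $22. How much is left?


Add up expenses:
$35 + $22 = $57
Subtract from budget:
$200 - $57 = $143

$143


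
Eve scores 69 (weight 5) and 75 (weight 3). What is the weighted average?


Weighted sum:
5 x 69 + 3 x 75 = 570
Total weight:
5 + 3 = 8
Weighted average:
570 / 8 = 71.25

71.25


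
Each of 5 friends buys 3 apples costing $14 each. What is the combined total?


Cost per person:
3 x $14 = $42
Group total:
5 x $42 = $210

$210


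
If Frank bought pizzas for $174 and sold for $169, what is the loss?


Selling price = $169
Cost price = $174
Loss = cost price - selling price:
Loss = $174 - $169 = $5

$5


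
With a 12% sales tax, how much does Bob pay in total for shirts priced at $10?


Calculate the tax:
12% of $10 = $1.20
Add tax to price:
$10 + $1.20 = $11.20

$11.20


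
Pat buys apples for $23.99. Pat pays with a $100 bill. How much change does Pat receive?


Start with the amount paid:
$100
Subtract the price:
$100 - $23.99 = $76.01

$76.01


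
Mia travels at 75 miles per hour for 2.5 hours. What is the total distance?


Use the formula: distance = speed x time
Speed = 75 mph, Time = 2.5 hours
75 x 2.5 = 187.5 miles

187.5 miles


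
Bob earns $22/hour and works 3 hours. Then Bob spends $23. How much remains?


Calculate earnings:
3 x $22 = $66
Subtract spending:
$66 - $23 = $43

$43


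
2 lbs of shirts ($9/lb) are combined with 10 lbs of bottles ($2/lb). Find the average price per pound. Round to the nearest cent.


Cost of shirts:
2 x $9 = $18
Cost of bottles:
10 x $2 = $20
Total cost: $18 + $20 = $38
Total weight: 12 lbs
Average: $38 / 12 = $3.1666... ≈ $3.17/lb

$3.17/lb


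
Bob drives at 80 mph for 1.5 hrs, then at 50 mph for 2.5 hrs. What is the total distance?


Leg 1 distance:
80 x 1.5 = 120 miles
Leg 2 distance:
50 x 2.5 = 125 miles
Total distance:
120 + 125 = 245 miles

245 miles


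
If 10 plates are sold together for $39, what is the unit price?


Total cost: $39
Number of items: 10
Unit price: $39 / 10 = $3.90

$3.90


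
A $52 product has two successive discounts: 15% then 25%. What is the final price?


First discount:
15% of $52 = $7.80
Price after first discount:
$52 - $7.80 = $44.20
Second discount:
25% of $44.20 = $11.05
Final price:
$44.20 - $11.05 = $33.15

$33.15


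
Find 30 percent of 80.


Convert percentage to decimal:
30% = 0.3
Multiply:
80 x 0.3 = 24

24


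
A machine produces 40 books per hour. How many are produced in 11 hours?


Production rate: 40 books per hour
Time: 11 hours
Total: 40 x 11 = 440 books

440 books


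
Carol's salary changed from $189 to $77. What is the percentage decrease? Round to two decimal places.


Find the absolute change:
|77 - 189| = 112
Divide by original and multiply by 100:
112 / 189 x 100 = 59.2592...% ≈ 59.26%

59.26%


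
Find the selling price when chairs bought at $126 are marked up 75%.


Calculate the markup amount:
75% of $126 = $94.50
Add to cost:
$126 + $94.50 = $220.50

$220.50


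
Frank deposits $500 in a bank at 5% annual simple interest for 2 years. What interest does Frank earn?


Use the formula I = P x R x T / 100
P x R x T = 500 x 5 x 2 = 5000
I = 5000 / 100 = $50

$50


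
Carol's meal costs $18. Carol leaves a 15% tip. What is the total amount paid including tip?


Calculate the tip:
15% of $18 = $2.70
Add tip to meal cost:
$18 + $2.70 = $20.70

$20.70


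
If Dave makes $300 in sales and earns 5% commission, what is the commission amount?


Convert rate to decimal:
5% = 0.05
Multiply by sales:
$300 x 0.05 = $15

$15


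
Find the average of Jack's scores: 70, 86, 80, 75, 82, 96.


Add the scores:
70 + 86 + 80 + 75 + 82 + 96 = 489
Divide by the number of tests:
489 / 6 = 81.5

81.5


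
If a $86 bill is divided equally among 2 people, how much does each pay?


Total bill: $86
Number of people: 2
Each pays: $86 / 2 = $43

$43


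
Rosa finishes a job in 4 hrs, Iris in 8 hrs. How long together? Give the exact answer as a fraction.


Rosa's rate: 1/4 of the job per hour
Iris's rate: 1/8 of the job per hour
Combined rate: 1/4 + 1/8 = 3/8 per hour
Time = 1 / (3/8) = 8/3 hours (≈ 2.67 hours)

8/3 hours


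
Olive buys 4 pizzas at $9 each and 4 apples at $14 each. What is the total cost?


Cost of pizzas:
4 x $9 = $36
Cost of apples:
4 x $14 = $56
Add both:
$36 + $56 = $92

$92


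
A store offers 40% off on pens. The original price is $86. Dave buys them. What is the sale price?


Calculate the discount amount:
40% of $86 = $34.40
Subtract from original:
$86 - $34.40 = $51.60

$51.60


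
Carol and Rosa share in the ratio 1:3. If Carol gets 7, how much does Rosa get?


Find the multiplier:
7 / 1 = 7
Apply to Rosa's share:
3 x 7 = 21

21


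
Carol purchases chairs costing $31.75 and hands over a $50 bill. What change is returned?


Start with the amount paid:
$50
Subtract the price:
$50 - $31.75 = $18.25

$18.25


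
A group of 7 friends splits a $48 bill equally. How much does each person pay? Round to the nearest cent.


Total bill: $48
Number of people: 7
Each pays: $48 / 7 = $6.8571... ≈ $6.86

$6.86


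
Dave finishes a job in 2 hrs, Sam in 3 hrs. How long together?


Dave's rate: 1/2 of the job per hour
Sam's rate: 1/3 of the job per hour
Combined rate: 1/2 + 1/3 = 5/6 per hour
Time = 1 / (5/6) = 6/5 = 1.2 hours

1.2 hours


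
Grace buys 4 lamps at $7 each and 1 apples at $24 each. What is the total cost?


Cost of lamps:
4 x $7 = $28
Cost of apples:
1 x $24 = $24
Add both:
$28 + $24 = $52

$52


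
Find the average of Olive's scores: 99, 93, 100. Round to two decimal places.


Add the scores:
99 + 93 + 100 = 292
Divide by the number of tests:
292 / 3 = 97.3333... ≈ 97.33

97.33


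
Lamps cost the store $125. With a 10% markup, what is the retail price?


Calculate the markup amount:
10% of $125 = $12.50
Add to cost:
$125 + $12.50 = $137.50

$137.50


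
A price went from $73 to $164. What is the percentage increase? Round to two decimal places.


Find the absolute change:
|164 - 73| = 91
Divide by original and multiply by 100:
91 / 73 x 100 = 124.6575...% ≈ 124.66%

124.66%


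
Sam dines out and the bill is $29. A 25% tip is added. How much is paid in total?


Calculate the tip:
25% of $29 = $7.25
Add tip to meal cost:
$29 + $7.25 = $36.25

$36.25
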